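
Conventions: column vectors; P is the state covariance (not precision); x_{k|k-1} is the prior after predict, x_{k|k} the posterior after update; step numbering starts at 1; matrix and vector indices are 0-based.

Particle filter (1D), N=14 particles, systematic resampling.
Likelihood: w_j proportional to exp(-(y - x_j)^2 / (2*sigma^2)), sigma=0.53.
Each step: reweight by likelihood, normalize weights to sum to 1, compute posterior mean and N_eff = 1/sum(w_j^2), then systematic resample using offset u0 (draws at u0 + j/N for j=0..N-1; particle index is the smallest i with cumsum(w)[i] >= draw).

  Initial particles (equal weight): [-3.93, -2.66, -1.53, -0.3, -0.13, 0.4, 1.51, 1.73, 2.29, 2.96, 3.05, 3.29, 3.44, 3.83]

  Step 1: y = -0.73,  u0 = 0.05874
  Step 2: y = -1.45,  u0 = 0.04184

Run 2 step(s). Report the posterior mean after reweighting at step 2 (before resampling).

step 1: w=[0.0000, 0.0008, 0.1915, 0.4306, 0.3153, 0.0616, 0.0001, 0.0000, 0.0000, 0.0000, 0.0000, 0.0000, 0.0000, 0.0000]  mean=-0.4405  Neff=3.0737  idx=[2, 2, 3, 3, 3, 3, 3, 3, 4, 4, 4, 4, 4, 5]
step 2: w=[0.3564, 0.3564, 0.0342, 0.0342, 0.0342, 0.0342, 0.0342, 0.0342, 0.0162, 0.0162, 0.0162, 0.0162, 0.0162, 0.0008]  mean=-1.1623  Neff=3.8121  idx=[0, 0, 0, 0, 0, 1, 1, 1, 1, 1, 3, 5, 7, 11]

post_mean = -1.1623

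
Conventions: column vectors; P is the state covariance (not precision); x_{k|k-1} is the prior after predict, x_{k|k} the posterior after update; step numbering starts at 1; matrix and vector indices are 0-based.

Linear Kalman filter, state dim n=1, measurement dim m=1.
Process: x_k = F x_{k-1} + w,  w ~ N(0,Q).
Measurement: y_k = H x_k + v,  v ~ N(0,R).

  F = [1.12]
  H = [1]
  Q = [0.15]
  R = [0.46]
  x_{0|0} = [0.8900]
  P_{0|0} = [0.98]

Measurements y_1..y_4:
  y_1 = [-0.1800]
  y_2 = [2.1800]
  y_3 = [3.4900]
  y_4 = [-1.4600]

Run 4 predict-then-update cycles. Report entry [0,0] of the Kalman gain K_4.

K[0,0] = 0.4902

step 1: x^-=[0.9968]  P^-=[1.3793]  S=[1.8393]  K=[0.7499]  nu=[-1.1768]  x^+=[0.1143]  P^+=[0.3450]
step 2: x^-=[0.1280]  P^-=[0.5827]  S=[1.0427]  K=[0.5588]  nu=[2.0520]  x^+=[1.2748]  P^+=[0.2571]
step 3: x^-=[1.4277]  P^-=[0.4725]  S=[0.9325]  K=[0.5067]  nu=[2.0623]  x^+=[2.4727]  P^+=[0.2331]
step 4: x^-=[2.7694]  P^-=[0.4424]  S=[0.9024]  K=[0.4902]  nu=[-4.2294]  x^+=[0.6960]  P^+=[0.2255]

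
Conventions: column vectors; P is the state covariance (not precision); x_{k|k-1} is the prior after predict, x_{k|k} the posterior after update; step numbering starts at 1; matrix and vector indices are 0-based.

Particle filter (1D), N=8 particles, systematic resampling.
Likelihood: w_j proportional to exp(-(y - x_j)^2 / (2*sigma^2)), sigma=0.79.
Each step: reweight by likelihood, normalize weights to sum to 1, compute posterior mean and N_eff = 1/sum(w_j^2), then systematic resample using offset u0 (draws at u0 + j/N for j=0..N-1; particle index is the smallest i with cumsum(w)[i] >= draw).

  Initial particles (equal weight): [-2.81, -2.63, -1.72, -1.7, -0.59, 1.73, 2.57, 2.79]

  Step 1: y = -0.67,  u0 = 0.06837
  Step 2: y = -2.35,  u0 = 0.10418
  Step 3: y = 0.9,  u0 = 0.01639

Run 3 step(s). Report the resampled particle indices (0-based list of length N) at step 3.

step 1: w=[0.0133, 0.0240, 0.2156, 0.2229, 0.5188, 0.0052, 0.0001, 0.0000]  mean=-1.1471  Neff=2.7311  idx=[2, 2, 3, 3, 4, 4, 4, 4]
step 2: w=[0.2263, 0.2263, 0.2217, 0.2217, 0.0260, 0.0260, 0.0260, 0.0260]  mean=-1.5936  Neff=4.9158  idx=[0, 1, 1, 2, 2, 3, 3, 7]
step 3: w=[0.0206, 0.0206, 0.0206, 0.0223, 0.0223, 0.0223, 0.0223, 0.8489]  mean=-0.7589  Neff=1.3813  idx=[0, 6, 7, 7, 7, 7, 7, 7]

resampled_idx = [0, 6, 7, 7, 7, 7, 7, 7]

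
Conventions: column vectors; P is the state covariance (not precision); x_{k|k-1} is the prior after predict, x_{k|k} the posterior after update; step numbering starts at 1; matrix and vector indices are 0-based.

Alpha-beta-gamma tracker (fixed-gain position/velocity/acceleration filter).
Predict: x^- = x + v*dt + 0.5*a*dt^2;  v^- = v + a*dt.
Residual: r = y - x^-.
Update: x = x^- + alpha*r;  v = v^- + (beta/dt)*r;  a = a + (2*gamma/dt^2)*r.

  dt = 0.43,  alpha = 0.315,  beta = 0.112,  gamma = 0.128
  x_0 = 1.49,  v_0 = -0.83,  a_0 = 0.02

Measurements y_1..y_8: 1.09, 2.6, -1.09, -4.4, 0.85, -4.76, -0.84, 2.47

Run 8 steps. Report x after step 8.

step 1: x_pred=1.1349  r=-0.0449  x^+=1.1208  v^+=-0.8331  a^+=-0.0422
step 2: x_pred=0.7586  r=1.8414  x^+=1.3387  v^+=-0.3717  a^+=2.5072
step 3: x_pred=1.4106  r=-2.5006  x^+=0.6229  v^+=0.0551  a^+=-0.9551
step 4: x_pred=0.5583  r=-4.9583  x^+=-1.0035  v^+=-1.6471  a^+=-7.8200
step 5: x_pred=-2.4347  r=3.2847  x^+=-1.4000  v^+=-4.1541  a^+=-3.2722
step 6: x_pred=-3.4888  r=-1.2712  x^+=-3.8892  v^+=-5.8923  a^+=-5.0322
step 7: x_pred=-6.8881  r=6.0481  x^+=-4.9830  v^+=-6.4808  a^+=3.3417
step 8: x_pred=-7.4608  r=9.9308  x^+=-4.3326  v^+=-2.4572  a^+=17.0911

x_post = -4.3326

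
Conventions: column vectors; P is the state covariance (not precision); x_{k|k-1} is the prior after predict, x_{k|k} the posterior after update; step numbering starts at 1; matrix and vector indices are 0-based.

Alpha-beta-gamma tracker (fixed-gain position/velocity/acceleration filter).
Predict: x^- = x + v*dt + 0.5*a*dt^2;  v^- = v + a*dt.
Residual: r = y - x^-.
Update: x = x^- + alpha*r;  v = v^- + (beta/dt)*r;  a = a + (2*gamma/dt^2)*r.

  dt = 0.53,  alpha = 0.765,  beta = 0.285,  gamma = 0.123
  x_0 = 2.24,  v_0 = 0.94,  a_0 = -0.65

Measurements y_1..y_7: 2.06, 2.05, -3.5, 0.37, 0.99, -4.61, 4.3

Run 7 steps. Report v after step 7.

step 1: x_pred=2.6469  r=-0.5869  x^+=2.1979  v^+=0.2799  a^+=-1.1640
step 2: x_pred=2.1828  r=-0.1328  x^+=2.0812  v^+=-0.4084  a^+=-1.2803
step 3: x_pred=1.6849  r=-5.1849  x^+=-2.2815  v^+=-3.8751  a^+=-5.8210
step 4: x_pred=-5.1529  r=5.5229  x^+=-0.9279  v^+=-3.9904  a^+=-0.9843
step 5: x_pred=-3.1810  r=4.1710  x^+=0.0098  v^+=-2.2691  a^+=2.6685
step 6: x_pred=-0.8180  r=-3.7920  x^+=-3.7189  v^+=-2.8939  a^+=-0.6523
step 7: x_pred=-5.3443  r=9.6443  x^+=2.0336  v^+=1.9464  a^+=7.7937

v_post = 1.9464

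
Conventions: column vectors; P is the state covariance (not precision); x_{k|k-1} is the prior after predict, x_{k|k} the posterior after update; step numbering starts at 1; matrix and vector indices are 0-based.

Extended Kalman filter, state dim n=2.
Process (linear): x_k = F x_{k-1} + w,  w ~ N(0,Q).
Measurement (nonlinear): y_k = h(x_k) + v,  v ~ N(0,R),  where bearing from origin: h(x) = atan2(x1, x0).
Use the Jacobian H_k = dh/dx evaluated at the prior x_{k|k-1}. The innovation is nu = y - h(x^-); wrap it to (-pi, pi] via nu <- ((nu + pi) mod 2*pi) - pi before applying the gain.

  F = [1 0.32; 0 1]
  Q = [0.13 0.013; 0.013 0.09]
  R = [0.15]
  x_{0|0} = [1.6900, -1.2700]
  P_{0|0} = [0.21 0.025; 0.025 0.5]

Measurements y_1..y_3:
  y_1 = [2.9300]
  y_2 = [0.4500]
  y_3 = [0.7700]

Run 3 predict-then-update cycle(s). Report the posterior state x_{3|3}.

x_post = [0.4384, -3.4187]

step 1: x^-=[1.2836, -1.2700]  P^-=[0.4072 0.1980; 0.1980 0.5900]  H_jac=[0.3895 0.3937]  S=[0.3639]  K=[0.6500; 0.8501]  nu=[-2.5731]  x^+=[-0.3889, -3.4574]  P^+=[0.2534 -0.0031; -0.0031 0.3270]
step 2: x^-=[-1.4953, -3.4574]  P^-=[0.4149 0.1145; 0.1145 0.4170]  H_jac=[0.2437 -0.1054]  S=[0.1734]  K=[0.5135; -0.0925]  nu=[2.4290]  x^+=[-0.2479, -3.6821]  P^+=[0.3692 0.1228; 0.1228 0.4155]
step 3: x^-=[-1.4262, -3.6821]  P^-=[0.6203 0.2687; 0.2687 0.5055]  H_jac=[0.2362 -0.0915]  S=[0.1772]  K=[0.6880; 0.0972]  nu=[2.7103]  x^+=[0.4384, -3.4187]  P^+=[0.5365 0.2569; 0.2569 0.5038]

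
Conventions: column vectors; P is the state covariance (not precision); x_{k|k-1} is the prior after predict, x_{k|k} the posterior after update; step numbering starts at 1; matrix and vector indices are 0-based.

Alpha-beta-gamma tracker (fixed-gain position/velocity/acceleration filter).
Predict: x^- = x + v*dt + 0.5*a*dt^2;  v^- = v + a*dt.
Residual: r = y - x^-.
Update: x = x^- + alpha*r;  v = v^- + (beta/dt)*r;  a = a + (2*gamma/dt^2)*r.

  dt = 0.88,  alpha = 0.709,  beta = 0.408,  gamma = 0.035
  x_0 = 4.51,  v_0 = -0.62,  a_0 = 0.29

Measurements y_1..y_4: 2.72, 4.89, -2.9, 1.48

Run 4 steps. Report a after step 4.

a_post = 0.1517

step 1: x_pred=4.0767  r=-1.3567  x^+=3.1148  v^+=-0.9938  a^+=0.1674
step 2: x_pred=2.3050  r=2.5850  x^+=4.1378  v^+=0.3519  a^+=0.4010
step 3: x_pred=4.6028  r=-7.5028  x^+=-0.7167  v^+=-2.7737  a^+=-0.2772
step 4: x_pred=-3.2649  r=4.7449  x^+=0.0992  v^+=-0.8177  a^+=0.1517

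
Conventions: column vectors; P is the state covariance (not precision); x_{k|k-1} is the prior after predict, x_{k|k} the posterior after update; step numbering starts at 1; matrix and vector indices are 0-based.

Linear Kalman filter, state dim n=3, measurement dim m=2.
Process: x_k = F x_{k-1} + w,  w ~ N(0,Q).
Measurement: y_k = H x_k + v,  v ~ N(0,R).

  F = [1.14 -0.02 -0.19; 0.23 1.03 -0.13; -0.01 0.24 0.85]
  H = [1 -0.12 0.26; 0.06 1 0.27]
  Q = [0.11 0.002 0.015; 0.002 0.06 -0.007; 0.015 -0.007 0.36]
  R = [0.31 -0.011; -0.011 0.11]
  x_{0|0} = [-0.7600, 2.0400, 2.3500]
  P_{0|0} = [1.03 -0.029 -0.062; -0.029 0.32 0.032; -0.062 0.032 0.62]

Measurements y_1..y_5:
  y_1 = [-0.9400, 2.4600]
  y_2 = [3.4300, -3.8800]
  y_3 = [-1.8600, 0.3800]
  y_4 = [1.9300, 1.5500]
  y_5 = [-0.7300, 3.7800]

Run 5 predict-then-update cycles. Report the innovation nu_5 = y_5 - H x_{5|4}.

step 1: x^-=[-1.3537, 1.6209, 2.4947]  P^-=[1.4995 0.2526 -0.1685; 0.2526 0.4459 0.0147; -0.1685 0.0147 0.8407]  S=[1.7236 0.2905; 0.2905 0.6553]  K=[0.8112 0.0937; -0.0020 0.7104; -0.0341 0.3686]  nu=[-0.0404, 0.2468]  x^+=[-1.3634, 1.7963, 2.5870]  P^+=[0.3154 0.0444 -0.2294; 0.0444 0.1159 -0.1497; -0.2294 -0.1497 0.7570]
step 2: x^-=[-2.0817, 1.2003, 2.6437]  P^-=[0.6435 0.2259 -0.3126; 0.2259 0.2873 -0.2323; -0.3126 -0.2323 0.8563]  S=[0.8132 0.1353; 0.1353 0.3536]  K=[0.6122 0.2749; 0.0523 0.6535; -0.0716 -0.0287]  nu=[4.9684, -5.6692]  x^+=[-0.5985, -2.2443, 2.4507]  P^+=[0.2664 0.0802 -0.2691; 0.0802 0.1248 -0.2161; -0.2691 -0.2161 0.8512]
step 3: x^-=[-1.1030, -2.7679, 1.5505]  P^-=[0.5982 0.2775 -0.3519; 0.2775 0.3329 -0.3026; -0.3519 -0.3026 0.8983]  S=[0.7430 0.1541; 0.1541 0.3690]  K=[0.5632 0.3565; 0.0693 0.6969; -0.0710 -0.1904]  nu=[-1.4922, 2.7955]  x^+=[-0.9470, -0.9232, 1.1242]  P^+=[0.2537 0.0925 -0.2768; 0.0925 0.1352 -0.2403; -0.2768 -0.2403 0.8770]
step 4: x^-=[-1.2747, -1.3148, 0.7435]  P^-=[0.5853 0.2951 -0.3585; 0.2951 0.3565 -0.3243; -0.3585 -0.3243 0.9076]  S=[0.7248 0.1619; 0.1619 0.3834]  K=[0.5456 0.3786; 0.0717 0.7173; -0.0626 -0.2363]  nu=[2.8536, 2.7406]  x^+=[1.3196, 0.8554, -0.0828]  P^+=[0.2478 0.0950 -0.2748; 0.0950 0.1388 -0.2460; -0.2748 -0.2460 0.8786]
step 5: x^-=[1.5030, 1.1953, 0.1217]  P^-=[0.5766 0.2971 -0.3557; 0.2971 0.3626 -0.3279; -0.3557 -0.3279 0.9066]  S=[0.7173 0.1625; 0.1625 0.3878]  K=[0.5387 0.3820; 0.0710 0.7229; -0.0569 -0.2455]  nu=[-2.1212, 2.4616]  x^+=[1.3005, 2.8242, -0.3618]  P^+=[0.2450 0.0949 -0.2724; 0.0949 0.1396 -0.2467; -0.2724 -0.2467 0.8764]

innov = [-2.1212, 2.4616]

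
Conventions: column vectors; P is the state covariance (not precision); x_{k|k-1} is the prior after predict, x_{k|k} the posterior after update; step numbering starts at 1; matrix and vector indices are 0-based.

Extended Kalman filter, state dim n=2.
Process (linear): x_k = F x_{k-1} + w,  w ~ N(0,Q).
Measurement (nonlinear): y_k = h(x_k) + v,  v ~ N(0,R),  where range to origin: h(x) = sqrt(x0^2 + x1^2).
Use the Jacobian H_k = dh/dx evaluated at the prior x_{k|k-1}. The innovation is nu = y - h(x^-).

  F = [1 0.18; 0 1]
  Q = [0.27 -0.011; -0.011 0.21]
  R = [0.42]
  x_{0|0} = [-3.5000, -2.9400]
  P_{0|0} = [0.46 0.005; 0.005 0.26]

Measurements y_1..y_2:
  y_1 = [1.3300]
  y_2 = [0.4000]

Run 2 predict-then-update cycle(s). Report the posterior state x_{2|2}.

step 1: x^-=[-4.0292, -2.9400]  P^-=[0.7402 0.0408; 0.0408 0.4700]  H_jac=[-0.8078 -0.5894]  S=[1.1052]  K=[-0.5628; -0.2805]  nu=[-3.6578]  x^+=[-1.9706, -1.9140]  P^+=[0.3902 -0.1337; -0.1337 0.3830]
step 2: x^-=[-2.3151, -1.9140]  P^-=[0.6244 -0.0757; -0.0757 0.5930]  H_jac=[-0.7707 -0.6372]  S=[0.9573]  K=[-0.4523; -0.3338]  nu=[-2.6039]  x^+=[-1.1373, -1.0449]  P^+=[0.4286 -0.2202; -0.2202 0.4864]

x_post = [-1.1373, -1.0449]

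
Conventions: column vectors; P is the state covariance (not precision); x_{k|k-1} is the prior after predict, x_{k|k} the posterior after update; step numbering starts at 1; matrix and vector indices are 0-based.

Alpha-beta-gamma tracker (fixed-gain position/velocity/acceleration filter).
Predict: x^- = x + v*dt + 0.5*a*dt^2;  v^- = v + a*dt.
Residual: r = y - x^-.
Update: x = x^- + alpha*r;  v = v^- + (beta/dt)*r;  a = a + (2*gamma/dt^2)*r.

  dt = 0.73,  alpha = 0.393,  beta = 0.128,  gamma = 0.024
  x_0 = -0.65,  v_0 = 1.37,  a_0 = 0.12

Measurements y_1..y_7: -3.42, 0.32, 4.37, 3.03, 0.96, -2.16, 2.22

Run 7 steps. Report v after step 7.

step 1: x_pred=0.3821  r=-3.8021  x^+=-1.1121  v^+=0.7909  a^+=-0.2225
step 2: x_pred=-0.5940  r=0.9140  x^+=-0.2348  v^+=0.7888  a^+=-0.1401
step 3: x_pred=0.3037  r=4.0663  x^+=1.9017  v^+=1.3995  a^+=0.2261
step 4: x_pred=2.9836  r=0.0464  x^+=3.0019  v^+=1.5727  a^+=0.2303
step 5: x_pred=4.2113  r=-3.2513  x^+=2.9335  v^+=1.1707  a^+=-0.0625
step 6: x_pred=3.7715  r=-5.9315  x^+=1.4404  v^+=0.0850  a^+=-0.5968
step 7: x_pred=1.3435  r=0.8765  x^+=1.6880  v^+=-0.1969  a^+=-0.5179

v_post = -0.1969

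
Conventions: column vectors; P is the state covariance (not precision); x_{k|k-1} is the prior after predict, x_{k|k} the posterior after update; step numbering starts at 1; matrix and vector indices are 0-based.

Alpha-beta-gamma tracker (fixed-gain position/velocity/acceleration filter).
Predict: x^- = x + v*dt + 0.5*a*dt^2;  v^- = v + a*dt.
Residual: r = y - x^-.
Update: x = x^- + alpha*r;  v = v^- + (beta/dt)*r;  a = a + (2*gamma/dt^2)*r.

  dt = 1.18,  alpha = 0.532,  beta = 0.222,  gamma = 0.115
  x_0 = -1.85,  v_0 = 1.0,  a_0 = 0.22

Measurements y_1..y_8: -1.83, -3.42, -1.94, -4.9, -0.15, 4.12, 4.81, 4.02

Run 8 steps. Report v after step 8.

step 1: x_pred=-0.5168  r=-1.3132  x^+=-1.2154  v^+=1.0125  a^+=0.0031
step 2: x_pred=-0.0185  r=-3.4015  x^+=-1.8281  v^+=0.3762  a^+=-0.5588
step 3: x_pred=-1.7731  r=-0.1669  x^+=-1.8619  v^+=-0.3145  a^+=-0.5863
step 4: x_pred=-2.6412  r=-2.2588  x^+=-3.8429  v^+=-1.4313  a^+=-0.9595
step 5: x_pred=-6.1999  r=6.0499  x^+=-2.9813  v^+=-1.4253  a^+=0.0399
step 6: x_pred=-4.6354  r=8.7554  x^+=0.0225  v^+=0.2690  a^+=1.4861
step 7: x_pred=1.3745  r=3.4355  x^+=3.2022  v^+=2.6689  a^+=2.0536
step 8: x_pred=7.7812  r=-3.7612  x^+=5.7803  v^+=4.3846  a^+=1.4323

v_post = 4.3846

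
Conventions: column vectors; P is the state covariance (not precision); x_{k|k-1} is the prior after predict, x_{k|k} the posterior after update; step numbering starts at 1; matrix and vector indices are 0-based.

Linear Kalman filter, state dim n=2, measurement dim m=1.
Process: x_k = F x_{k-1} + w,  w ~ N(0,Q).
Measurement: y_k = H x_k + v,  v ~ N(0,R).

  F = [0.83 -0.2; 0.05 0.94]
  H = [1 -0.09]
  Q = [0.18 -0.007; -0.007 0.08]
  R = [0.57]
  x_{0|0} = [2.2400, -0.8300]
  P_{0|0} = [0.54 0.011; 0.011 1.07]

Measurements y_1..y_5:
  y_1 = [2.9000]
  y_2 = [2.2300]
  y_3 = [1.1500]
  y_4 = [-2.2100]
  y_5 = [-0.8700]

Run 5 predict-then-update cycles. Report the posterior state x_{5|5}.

x_post = [-0.4774, 0.8890]

step 1: x^-=[2.0252, -0.6682]  P^-=[0.5912 -0.1773; -0.1773 1.0278]  S=[1.2014]  K=[0.5053; -0.2246]  nu=[0.8147]  x^+=[2.4369, -0.8511]  P^+=[0.2844 -0.0409; -0.0409 0.9673]
step 2: x^-=[2.1928, -0.6782]  P^-=[0.4282 -0.2086; -0.2086 0.9315]  S=[1.0433]  K=[0.4284; -0.2803]  nu=[-0.0239]  x^+=[2.1826, -0.6715]  P^+=[0.2367 -0.0833; -0.0833 0.8496]
step 3: x^-=[1.9459, -0.5221]  P^-=[0.4047 -0.2211; -0.2211 0.8234]  S=[1.0212]  K=[0.4158; -0.2890]  nu=[-0.8429]  x^+=[1.5954, -0.2785]  P^+=[0.2282 -0.0983; -0.0983 0.7381]
step 4: x^-=[1.3799, -0.1820]  P^-=[0.3993 -0.2120; -0.2120 0.7235]  S=[1.0134]  K=[0.4129; -0.2735]  nu=[-3.6063]  x^+=[-0.1092, 0.8043]  P^+=[0.2266 -0.0976; -0.0976 0.6477]
step 5: x^-=[-0.2515, 0.7506]  P^-=[0.3944 -0.1945; -0.1945 0.6437]  S=[1.0046]  K=[0.4100; -0.2513]  nu=[-0.5510]  x^+=[-0.4774, 0.8890]  P^+=[0.2255 -0.0910; -0.0910 0.5803]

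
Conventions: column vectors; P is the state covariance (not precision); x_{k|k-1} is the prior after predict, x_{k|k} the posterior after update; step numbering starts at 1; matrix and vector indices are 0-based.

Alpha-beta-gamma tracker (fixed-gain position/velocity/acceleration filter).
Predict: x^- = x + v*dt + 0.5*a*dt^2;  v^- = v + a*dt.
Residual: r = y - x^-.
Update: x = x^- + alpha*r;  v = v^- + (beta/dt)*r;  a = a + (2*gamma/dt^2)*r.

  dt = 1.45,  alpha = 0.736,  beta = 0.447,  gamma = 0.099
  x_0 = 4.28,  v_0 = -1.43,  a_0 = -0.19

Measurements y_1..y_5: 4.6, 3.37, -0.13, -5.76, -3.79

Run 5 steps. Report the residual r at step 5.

resid = 5.3611

step 1: x_pred=2.0068  r=2.5932  x^+=3.9154  v^+=-0.9061  a^+=0.0542
step 2: x_pred=2.6586  r=0.7114  x^+=3.1822  v^+=-0.6081  a^+=0.1212
step 3: x_pred=2.4278  r=-2.5578  x^+=0.5453  v^+=-1.2209  a^+=-0.1197
step 4: x_pred=-1.3508  r=-4.4092  x^+=-4.5960  v^+=-2.7536  a^+=-0.5349
step 5: x_pred=-9.1511  r=5.3611  x^+=-5.2053  v^+=-1.8766  a^+=-0.0300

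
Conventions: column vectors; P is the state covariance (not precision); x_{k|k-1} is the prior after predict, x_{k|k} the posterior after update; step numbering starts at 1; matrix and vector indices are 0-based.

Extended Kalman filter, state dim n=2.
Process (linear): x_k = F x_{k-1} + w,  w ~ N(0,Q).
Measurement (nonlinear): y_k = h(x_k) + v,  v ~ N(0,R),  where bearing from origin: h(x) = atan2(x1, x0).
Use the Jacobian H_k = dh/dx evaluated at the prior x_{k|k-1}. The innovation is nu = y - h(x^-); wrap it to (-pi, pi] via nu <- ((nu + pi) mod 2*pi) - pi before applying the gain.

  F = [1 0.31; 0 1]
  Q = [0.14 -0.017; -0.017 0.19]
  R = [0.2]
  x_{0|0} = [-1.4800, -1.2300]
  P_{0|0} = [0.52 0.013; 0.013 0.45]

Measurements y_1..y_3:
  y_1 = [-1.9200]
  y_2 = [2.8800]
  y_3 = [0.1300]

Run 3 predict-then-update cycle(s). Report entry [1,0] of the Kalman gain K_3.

step 1: x^-=[-1.8613, -1.2300]  P^-=[0.7113 0.1355; 0.1355 0.6400]  H_jac=[0.2471 -0.3740]  S=[0.3079]  K=[0.4063; -0.6686]  nu=[0.6376]  x^+=[-1.6022, -1.6563]  P^+=[0.6605 0.2191; 0.2191 0.5024]
step 2: x^-=[-2.1157, -1.6563]  P^-=[0.9846 0.3579; 0.3579 0.6924]  H_jac=[0.2294 -0.2931]  S=[0.2632]  K=[0.4599; -0.4590]  nu=[-0.9258]  x^+=[-2.5414, -1.2313]  P^+=[0.9290 0.4134; 0.4134 0.6369]
step 3: x^-=[-2.9231, -1.2313]  P^-=[1.3865 0.5939; 0.5939 0.8269]  H_jac=[0.1224 -0.2905]  S=[0.2483]  K=[-0.0115; -0.6748]  nu=[2.8729]  x^+=[-2.9561, -3.1699]  P^+=[1.3865 0.5920; 0.5920 0.7139]

K[1,0] = -0.6748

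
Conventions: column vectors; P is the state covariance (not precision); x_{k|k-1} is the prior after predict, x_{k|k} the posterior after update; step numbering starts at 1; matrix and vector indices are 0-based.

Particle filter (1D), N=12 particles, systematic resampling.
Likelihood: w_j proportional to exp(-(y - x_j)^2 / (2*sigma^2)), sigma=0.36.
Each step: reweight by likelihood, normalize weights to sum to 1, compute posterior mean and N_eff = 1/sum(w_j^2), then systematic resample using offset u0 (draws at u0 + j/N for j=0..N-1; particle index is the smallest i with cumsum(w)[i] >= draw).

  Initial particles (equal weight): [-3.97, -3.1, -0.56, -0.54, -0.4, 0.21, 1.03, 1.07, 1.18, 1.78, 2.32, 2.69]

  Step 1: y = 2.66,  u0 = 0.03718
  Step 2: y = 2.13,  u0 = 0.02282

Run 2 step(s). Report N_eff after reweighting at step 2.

N_eff = 9.4038

step 1: w=[0.0000, 0.0000, 0.0000, 0.0000, 0.0000, 0.0000, 0.0000, 0.0000, 0.0001, 0.0299, 0.3794, 0.5906]  mean=2.5222  Neff=2.0260  idx=[10, 10, 10, 10, 10, 11, 11, 11, 11, 11, 11, 11]
step 2: w=[0.1351, 0.1351, 0.1351, 0.1351, 0.1351, 0.0463, 0.0463, 0.0463, 0.0463, 0.0463, 0.0463, 0.0463]  mean=2.4400  Neff=9.4038  idx=[0, 0, 1, 2, 2, 3, 3, 4, 5, 7, 8, 10]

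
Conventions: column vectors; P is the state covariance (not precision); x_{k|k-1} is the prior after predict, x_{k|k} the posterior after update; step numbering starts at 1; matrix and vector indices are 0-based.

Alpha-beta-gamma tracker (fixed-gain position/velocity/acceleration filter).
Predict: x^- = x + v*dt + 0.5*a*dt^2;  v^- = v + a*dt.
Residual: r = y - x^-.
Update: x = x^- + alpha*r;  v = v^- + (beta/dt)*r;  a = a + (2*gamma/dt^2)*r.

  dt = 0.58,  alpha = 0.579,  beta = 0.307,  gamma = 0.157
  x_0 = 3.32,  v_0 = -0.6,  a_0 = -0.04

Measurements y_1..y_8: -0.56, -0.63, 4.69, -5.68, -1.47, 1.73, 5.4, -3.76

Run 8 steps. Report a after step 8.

step 1: x_pred=2.9653  r=-3.5253  x^+=0.9241  v^+=-2.4892  a^+=-3.3305
step 2: x_pred=-1.0798  r=0.4498  x^+=-0.8194  v^+=-4.1828  a^+=-2.9107
step 3: x_pred=-3.7350  r=8.4250  x^+=1.1431  v^+=-1.4116  a^+=4.9533
step 4: x_pred=1.1575  r=-6.8375  x^+=-2.8014  v^+=-2.1579  a^+=-1.4290
step 5: x_pred=-4.2933  r=2.8233  x^+=-2.6586  v^+=-1.4922  a^+=1.2064
step 6: x_pred=-3.3212  r=5.0512  x^+=-0.3966  v^+=1.8811  a^+=5.9212
step 7: x_pred=1.6904  r=3.7096  x^+=3.8383  v^+=7.2789  a^+=9.3838
step 8: x_pred=9.6384  r=-13.3984  x^+=1.8807  v^+=5.6296  a^+=-3.1224

a_post = -3.1224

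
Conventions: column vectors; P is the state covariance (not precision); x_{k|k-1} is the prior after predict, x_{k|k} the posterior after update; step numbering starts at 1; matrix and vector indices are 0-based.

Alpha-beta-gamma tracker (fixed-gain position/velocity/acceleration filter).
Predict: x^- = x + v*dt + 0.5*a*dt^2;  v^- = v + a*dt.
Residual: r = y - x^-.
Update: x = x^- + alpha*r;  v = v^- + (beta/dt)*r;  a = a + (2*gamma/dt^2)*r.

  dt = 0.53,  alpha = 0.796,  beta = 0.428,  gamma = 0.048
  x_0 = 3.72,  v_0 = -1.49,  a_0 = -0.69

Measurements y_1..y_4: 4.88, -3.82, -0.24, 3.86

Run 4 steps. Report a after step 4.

a_post = 1.7190

step 1: x_pred=2.8334  r=2.0466  x^+=4.4625  v^+=-0.2030  a^+=0.0094
step 2: x_pred=4.3562  r=-8.1762  x^+=-2.1520  v^+=-6.8007  a^+=-2.7849
step 3: x_pred=-6.1475  r=5.9075  x^+=-1.4451  v^+=-3.5060  a^+=-0.7659
step 4: x_pred=-3.4109  r=7.2709  x^+=2.3767  v^+=1.9596  a^+=1.7190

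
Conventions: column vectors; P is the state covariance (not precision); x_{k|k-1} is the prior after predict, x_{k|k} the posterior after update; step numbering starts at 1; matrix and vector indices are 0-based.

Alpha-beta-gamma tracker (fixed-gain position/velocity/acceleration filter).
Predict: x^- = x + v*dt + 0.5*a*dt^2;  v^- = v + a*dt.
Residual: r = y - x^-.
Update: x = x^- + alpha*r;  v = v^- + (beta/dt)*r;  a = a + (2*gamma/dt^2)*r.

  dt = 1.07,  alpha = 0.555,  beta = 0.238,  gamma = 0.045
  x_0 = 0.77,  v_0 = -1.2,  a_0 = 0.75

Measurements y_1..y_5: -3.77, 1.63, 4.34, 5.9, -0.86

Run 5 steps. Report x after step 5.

step 1: x_pred=-0.0847  r=-3.6853  x^+=-2.1300  v^+=-1.2172  a^+=0.4603
step 2: x_pred=-3.1690  r=4.7990  x^+=-0.5055  v^+=0.3427  a^+=0.8375
step 3: x_pred=0.3406  r=3.9994  x^+=2.5603  v^+=2.1285  a^+=1.1519
step 4: x_pred=5.4972  r=0.4028  x^+=5.7207  v^+=3.4506  a^+=1.1836
step 5: x_pred=10.0905  r=-10.9505  x^+=4.0130  v^+=2.2814  a^+=0.3228

x_post = 4.0130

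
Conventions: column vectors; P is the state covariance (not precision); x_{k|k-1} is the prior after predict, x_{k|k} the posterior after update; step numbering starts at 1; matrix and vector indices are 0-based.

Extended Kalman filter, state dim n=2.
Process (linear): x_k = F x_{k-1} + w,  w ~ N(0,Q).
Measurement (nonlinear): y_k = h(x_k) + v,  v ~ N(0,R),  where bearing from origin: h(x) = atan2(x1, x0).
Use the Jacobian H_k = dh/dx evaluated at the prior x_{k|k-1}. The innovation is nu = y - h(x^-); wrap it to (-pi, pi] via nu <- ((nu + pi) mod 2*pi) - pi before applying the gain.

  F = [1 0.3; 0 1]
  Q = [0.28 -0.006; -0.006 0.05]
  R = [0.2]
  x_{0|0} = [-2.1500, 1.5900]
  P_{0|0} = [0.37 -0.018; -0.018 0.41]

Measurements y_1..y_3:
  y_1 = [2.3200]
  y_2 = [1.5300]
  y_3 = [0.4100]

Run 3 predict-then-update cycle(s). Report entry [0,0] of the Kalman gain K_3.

step 1: x^-=[-1.6730, 1.5900]  P^-=[0.6761 0.0990; 0.0990 0.4600]  H_jac=[-0.2985 -0.3141]  S=[0.3242]  K=[-0.7184; -0.5368]  nu=[-0.0616]  x^+=[-1.6287, 1.6231]  P^+=[0.5088 -0.0260; -0.0260 0.3666]
step 2: x^-=[-1.1418, 1.6231]  P^-=[0.8062 0.0780; 0.0780 0.4166]  H_jac=[-0.4121 -0.2899]  S=[0.3906]  K=[-0.9085; -0.3915]  nu=[-0.6539]  x^+=[-0.5478, 1.8791]  P^+=[0.4838 -0.0610; -0.0610 0.3567]
step 3: x^-=[0.0160, 1.8791]  P^-=[0.7593 0.0400; 0.0400 0.4067]  H_jac=[-0.5321 0.0045]  S=[0.4148]  K=[-0.9736; -0.0469]  nu=[-1.1523]  x^+=[1.1378, 1.9332]  P^+=[0.3661 0.0211; 0.0211 0.4058]

K[0,0] = -0.9736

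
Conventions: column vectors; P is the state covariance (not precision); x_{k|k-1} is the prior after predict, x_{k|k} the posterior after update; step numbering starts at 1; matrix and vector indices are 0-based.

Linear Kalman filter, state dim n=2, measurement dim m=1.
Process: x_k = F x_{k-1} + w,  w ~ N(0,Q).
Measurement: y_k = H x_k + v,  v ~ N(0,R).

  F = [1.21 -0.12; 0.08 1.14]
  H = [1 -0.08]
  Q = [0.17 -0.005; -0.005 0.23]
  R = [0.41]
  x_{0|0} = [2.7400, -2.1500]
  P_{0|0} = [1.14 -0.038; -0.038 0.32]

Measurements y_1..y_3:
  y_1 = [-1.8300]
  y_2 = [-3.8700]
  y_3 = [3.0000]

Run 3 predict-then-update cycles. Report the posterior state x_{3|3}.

step 1: x^-=[3.5734, -2.2318]  P^-=[1.8547 0.0095; 0.0095 0.6462]  S=[2.2673]  K=[0.8177; -0.0186]  nu=[-5.5819]  x^+=[-0.9909, -2.1280]  P^+=[0.3388 0.0440; 0.0440 0.6455]
step 2: x^-=[-0.9436, -2.5052]  P^-=[0.6625 -0.0002; -0.0002 1.0790]  S=[1.0794]  K=[0.6138; -0.0802]  nu=[-3.1268]  x^+=[-2.8627, -2.2545]  P^+=[0.2559 0.0529; 0.0529 1.0721]
step 3: x^-=[-3.1933, -2.7991]  P^-=[0.5447 -0.0544; -0.0544 1.6346]  S=[0.9739]  K=[0.5638; -0.1902]  nu=[5.9694]  x^+=[0.1721, -3.9343]  P^+=[0.2352 0.0500; 0.0500 1.5994]

x_post = [0.1721, -3.9343]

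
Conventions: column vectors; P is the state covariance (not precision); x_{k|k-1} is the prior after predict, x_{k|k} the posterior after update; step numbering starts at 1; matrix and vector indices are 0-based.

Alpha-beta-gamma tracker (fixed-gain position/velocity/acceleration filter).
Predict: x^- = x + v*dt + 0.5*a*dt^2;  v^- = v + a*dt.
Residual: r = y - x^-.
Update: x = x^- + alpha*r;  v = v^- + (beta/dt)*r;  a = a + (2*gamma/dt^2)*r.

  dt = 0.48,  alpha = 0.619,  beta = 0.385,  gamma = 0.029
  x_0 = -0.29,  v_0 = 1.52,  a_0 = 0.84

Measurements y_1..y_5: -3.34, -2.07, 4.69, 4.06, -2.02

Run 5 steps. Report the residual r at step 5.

resid = -9.0639

step 1: x_pred=0.5364  r=-3.8764  x^+=-1.8631  v^+=-1.1860  a^+=-0.1358
step 2: x_pred=-2.4480  r=0.3780  x^+=-2.2140  v^+=-0.9480  a^+=-0.0407
step 3: x_pred=-2.6737  r=7.3637  x^+=1.8844  v^+=4.9388  a^+=1.8131
step 4: x_pred=4.4639  r=-0.4039  x^+=4.2139  v^+=5.4851  a^+=1.7114
step 5: x_pred=7.0439  r=-9.0639  x^+=1.4333  v^+=-0.9634  a^+=-0.5703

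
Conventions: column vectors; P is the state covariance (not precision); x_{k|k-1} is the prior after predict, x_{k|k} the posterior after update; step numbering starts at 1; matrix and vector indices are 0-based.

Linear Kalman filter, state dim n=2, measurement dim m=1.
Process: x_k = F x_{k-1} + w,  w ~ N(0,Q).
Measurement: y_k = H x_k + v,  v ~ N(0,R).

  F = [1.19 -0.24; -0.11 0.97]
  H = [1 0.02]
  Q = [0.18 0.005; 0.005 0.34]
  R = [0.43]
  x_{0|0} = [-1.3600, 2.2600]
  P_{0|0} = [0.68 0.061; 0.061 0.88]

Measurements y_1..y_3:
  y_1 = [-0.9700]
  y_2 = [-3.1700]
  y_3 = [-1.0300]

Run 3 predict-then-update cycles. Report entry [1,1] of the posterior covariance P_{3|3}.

step 1: x^-=[-2.1608, 2.3418]  P^-=[1.1588 -0.2169; -0.2169 1.1632]  S=[1.5806]  K=[0.7304; -0.1225]  nu=[1.1440]  x^+=[-1.3253, 2.2017]  P^+=[0.3156 -0.0755; -0.0755 1.1395]
step 2: x^-=[-2.1055, 2.2814]  P^-=[0.7356 -0.3907; -0.3907 1.4321]  S=[1.1506]  K=[0.6326; -0.3147]  nu=[-1.1102]  x^+=[-2.8077, 2.6307]  P^+=[0.2752 -0.1617; -0.1617 1.3182]
step 3: x^-=[-3.9726, 2.8607]  P^-=[0.7380 -0.5288; -0.5288 1.6181]  S=[1.1475]  K=[0.6339; -0.4326]  nu=[2.8853]  x^+=[-2.1434, 1.6125]  P^+=[0.2769 -0.2141; -0.2141 1.4033]

P_post[1,1] = 1.4033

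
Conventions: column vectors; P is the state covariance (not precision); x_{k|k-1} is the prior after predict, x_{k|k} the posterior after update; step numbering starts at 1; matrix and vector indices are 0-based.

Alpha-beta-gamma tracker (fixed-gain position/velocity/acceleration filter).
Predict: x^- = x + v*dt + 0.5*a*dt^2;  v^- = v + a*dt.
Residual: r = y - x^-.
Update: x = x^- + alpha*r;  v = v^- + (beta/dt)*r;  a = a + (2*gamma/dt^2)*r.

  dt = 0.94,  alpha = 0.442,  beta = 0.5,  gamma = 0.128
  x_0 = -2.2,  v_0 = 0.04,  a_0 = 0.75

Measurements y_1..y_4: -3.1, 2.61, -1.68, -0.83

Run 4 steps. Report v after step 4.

step 1: x_pred=-1.8311  r=-1.2689  x^+=-2.3919  v^+=0.0700  a^+=0.3824
step 2: x_pred=-2.1572  r=4.7672  x^+=-0.0501  v^+=2.9652  a^+=1.7635
step 3: x_pred=3.5163  r=-5.1963  x^+=1.2195  v^+=1.8589  a^+=0.2580
step 4: x_pred=3.0809  r=-3.9109  x^+=1.3523  v^+=0.0212  a^+=-0.8751

v_post = 0.0212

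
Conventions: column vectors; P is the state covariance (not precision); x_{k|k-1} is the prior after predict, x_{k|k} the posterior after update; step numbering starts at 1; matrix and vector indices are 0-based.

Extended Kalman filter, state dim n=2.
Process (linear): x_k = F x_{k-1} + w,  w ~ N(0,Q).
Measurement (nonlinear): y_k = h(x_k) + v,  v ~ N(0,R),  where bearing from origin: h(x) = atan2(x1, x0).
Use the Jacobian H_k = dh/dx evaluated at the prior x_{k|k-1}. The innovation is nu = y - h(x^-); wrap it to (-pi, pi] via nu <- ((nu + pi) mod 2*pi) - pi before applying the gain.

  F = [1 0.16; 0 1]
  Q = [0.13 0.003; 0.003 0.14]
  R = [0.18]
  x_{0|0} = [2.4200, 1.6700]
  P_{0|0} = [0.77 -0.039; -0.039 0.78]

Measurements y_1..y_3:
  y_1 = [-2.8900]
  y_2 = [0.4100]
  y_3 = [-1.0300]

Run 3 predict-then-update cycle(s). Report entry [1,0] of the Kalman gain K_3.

step 1: x^-=[2.6872, 1.6700]  P^-=[0.9075 0.0888; 0.0888 0.9200]  H_jac=[-0.1668 0.2685]  S=[0.2636]  K=[-0.4839; 0.8807]  nu=[2.8371]  x^+=[1.3143, 4.1687]  P^+=[0.8458 0.2011; 0.2011 0.7155]
step 2: x^-=[1.9813, 4.1687]  P^-=[1.0584 0.3186; 0.3186 0.8555]  H_jac=[-0.1957 0.0930]  S=[0.2163]  K=[-0.8204; 0.0796]  nu=[-0.7171]  x^+=[2.5696, 4.1116]  P^+=[0.9128 0.3328; 0.3328 0.8542]
step 3: x^-=[3.2275, 4.1116]  P^-=[1.1712 0.4724; 0.4724 0.9942]  H_jac=[-0.1505 0.1181]  S=[0.2036]  K=[-0.5916; 0.2276]  nu=[-1.9353]  x^+=[4.3723, 3.6711]  P^+=[1.0999 0.4998; 0.4998 0.9836]

K[1,0] = 0.2276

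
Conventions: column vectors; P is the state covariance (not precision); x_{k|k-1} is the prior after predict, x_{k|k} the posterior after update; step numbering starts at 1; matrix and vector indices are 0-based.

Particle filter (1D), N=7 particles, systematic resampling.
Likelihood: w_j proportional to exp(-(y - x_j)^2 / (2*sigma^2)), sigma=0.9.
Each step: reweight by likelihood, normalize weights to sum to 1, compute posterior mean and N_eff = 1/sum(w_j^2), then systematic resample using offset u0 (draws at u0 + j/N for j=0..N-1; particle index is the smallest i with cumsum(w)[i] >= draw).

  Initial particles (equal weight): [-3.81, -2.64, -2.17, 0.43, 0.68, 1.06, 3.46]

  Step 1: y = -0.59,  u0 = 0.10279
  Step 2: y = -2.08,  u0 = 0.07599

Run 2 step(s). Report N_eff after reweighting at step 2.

N_eff = 1.1695

step 1: w=[0.0012, 0.0544, 0.1560, 0.3833, 0.2692, 0.1357, 0.0000]  mean=0.0049  Neff=3.7713  idx=[2, 3, 3, 3, 4, 4, 5]
step 2: w=[0.9240, 0.0190, 0.0190, 0.0190, 0.0084, 0.0084, 0.0021]  mean=-1.9669  Neff=1.1695  idx=[0, 0, 0, 0, 0, 0, 1]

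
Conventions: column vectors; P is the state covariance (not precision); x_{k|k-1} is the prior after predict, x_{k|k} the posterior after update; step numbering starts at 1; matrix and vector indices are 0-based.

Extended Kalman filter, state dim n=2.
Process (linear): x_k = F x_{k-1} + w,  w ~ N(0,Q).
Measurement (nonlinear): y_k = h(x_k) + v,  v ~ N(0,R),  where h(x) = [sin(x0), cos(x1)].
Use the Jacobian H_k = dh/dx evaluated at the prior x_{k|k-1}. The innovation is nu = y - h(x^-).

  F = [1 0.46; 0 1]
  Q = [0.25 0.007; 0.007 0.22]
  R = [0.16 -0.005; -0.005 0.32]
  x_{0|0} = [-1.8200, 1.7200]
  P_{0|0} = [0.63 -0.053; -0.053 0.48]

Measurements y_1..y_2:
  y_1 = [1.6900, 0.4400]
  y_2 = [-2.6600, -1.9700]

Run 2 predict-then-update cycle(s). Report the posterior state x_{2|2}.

x_post = [5.5002, 2.9091]

step 1: x^-=[-1.0288, 1.7200]  P^-=[0.9328 0.1748; 0.1748 0.7000]  H_jac=[0.5158 0.0000; 0.0000 -0.9889]  S=[0.4082 -0.0942; -0.0942 1.0045]  K=[1.1642 -0.0629; 0.0633 -0.6832]  nu=[2.5467, 0.5887]  x^+=[1.8991, 1.4790]  P^+=[0.3617 0.0263; 0.0263 0.2214]
step 2: x^-=[2.5794, 1.4790]  P^-=[0.6827 0.1351; 0.1351 0.4414]  H_jac=[-0.8461 0.0000; 0.0000 -0.9958]  S=[0.6487 0.1088; 0.1088 0.7577]  K=[-0.8819 -0.0509; -0.0808 -0.5685]  nu=[-3.1930, -2.0616]  x^+=[5.5002, 2.9091]  P^+=[0.1665 0.0119; 0.0119 0.1823]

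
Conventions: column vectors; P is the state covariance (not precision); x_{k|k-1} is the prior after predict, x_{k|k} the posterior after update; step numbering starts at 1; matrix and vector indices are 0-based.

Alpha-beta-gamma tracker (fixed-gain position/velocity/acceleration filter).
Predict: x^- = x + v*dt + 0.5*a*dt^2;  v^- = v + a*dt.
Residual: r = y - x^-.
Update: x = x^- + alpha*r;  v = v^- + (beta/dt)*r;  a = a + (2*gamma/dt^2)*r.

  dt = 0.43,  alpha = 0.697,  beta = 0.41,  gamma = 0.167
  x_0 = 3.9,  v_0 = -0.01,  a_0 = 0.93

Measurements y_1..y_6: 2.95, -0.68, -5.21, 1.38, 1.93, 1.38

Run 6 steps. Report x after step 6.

x_post = 1.9710

step 1: x_pred=3.9817  r=-1.0317  x^+=3.2626  v^+=-0.5938  a^+=-0.9336
step 2: x_pred=2.9210  r=-3.6010  x^+=0.4111  v^+=-4.4287  a^+=-7.4383
step 3: x_pred=-2.1809  r=-3.0291  x^+=-4.2922  v^+=-10.5154  a^+=-12.9100
step 4: x_pred=-10.0073  r=11.3873  x^+=-2.0704  v^+=-5.2090  a^+=7.6599
step 5: x_pred=-3.6021  r=5.5321  x^+=0.2538  v^+=3.3595  a^+=17.6529
step 6: x_pred=3.3304  r=-1.9504  x^+=1.9710  v^+=9.0906  a^+=14.1297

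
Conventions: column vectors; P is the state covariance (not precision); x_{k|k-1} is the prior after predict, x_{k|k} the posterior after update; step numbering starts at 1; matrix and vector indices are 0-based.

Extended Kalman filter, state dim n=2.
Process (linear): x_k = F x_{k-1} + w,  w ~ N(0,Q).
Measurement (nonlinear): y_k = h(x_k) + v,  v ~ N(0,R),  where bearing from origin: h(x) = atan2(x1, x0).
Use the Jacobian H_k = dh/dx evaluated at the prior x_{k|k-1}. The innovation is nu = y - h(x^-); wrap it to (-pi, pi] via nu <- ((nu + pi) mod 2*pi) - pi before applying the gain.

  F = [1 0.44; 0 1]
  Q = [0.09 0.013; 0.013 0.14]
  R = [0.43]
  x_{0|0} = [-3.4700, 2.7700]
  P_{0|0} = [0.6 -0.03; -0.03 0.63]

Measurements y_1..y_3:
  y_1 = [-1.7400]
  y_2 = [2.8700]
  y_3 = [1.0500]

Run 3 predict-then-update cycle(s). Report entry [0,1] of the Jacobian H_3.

step 1: x^-=[-2.2512, 2.7700]  P^-=[0.7856 0.2602; 0.2602 0.7700]  H_jac=[-0.2174 -0.1767]  S=[0.5112]  K=[-0.4241; -0.3768]  nu=[2.2899]  x^+=[-3.2223, 1.9071]  P^+=[0.6936 0.1785; 0.1785 0.6974]
step 2: x^-=[-2.3832, 1.9071]  P^-=[1.0758 0.4984; 0.4984 0.8374]  H_jac=[-0.2047 -0.2558]  S=[0.5821]  K=[-0.5973; -0.5433]  nu=[0.4033]  x^+=[-2.6241, 1.6880]  P^+=[0.8681 0.3095; 0.3095 0.6656]
step 3: x^-=[-1.8814, 1.6880]  P^-=[1.3593 0.6153; 0.6153 0.8056]  H_jac=[-0.2642 -0.2945]  S=[0.6905]  K=[-0.7825; -0.5790]  nu=[-1.3603]  x^+=[-0.8169, 2.4756]  P^+=[0.9364 0.3025; 0.3025 0.5741]

H_jac[0,1] = -0.2945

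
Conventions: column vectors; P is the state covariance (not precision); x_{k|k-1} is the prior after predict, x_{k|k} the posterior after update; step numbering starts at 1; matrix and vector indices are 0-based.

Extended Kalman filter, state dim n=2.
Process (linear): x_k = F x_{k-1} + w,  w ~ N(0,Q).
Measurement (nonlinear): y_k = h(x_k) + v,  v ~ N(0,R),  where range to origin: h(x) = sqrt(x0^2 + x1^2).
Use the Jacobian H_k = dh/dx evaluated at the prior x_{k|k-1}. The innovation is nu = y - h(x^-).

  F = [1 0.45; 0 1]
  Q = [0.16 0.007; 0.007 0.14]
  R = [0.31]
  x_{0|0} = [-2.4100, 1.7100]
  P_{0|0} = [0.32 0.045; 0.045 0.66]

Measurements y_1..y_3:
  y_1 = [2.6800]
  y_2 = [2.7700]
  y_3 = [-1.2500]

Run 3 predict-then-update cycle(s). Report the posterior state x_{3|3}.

step 1: x^-=[-1.6405, 1.7100]  P^-=[0.6542 0.3490; 0.3490 0.8000]  H_jac=[-0.6923 0.7216]  S=[0.6914]  K=[-0.2907; 0.4855]  nu=[0.3103]  x^+=[-1.7307, 1.8607]  P^+=[0.5957 0.4466; 0.4466 0.6370]
step 2: x^-=[-0.8934, 1.8607]  P^-=[1.2866 0.7403; 0.7403 0.7770]  H_jac=[-0.4328 0.9015]  S=[0.6048]  K=[0.1825; 0.6284]  nu=[0.7060]  x^+=[-0.7646, 2.3043]  P^+=[1.2665 0.6709; 0.6709 0.5382]
step 3: x^-=[0.2723, 2.3043]  P^-=[2.1393 0.9201; 0.9201 0.6782]  H_jac=[0.1174 0.9931]  S=[1.2228]  K=[0.9526; 0.6391]  nu=[-3.5703]  x^+=[-3.1286, 0.0225]  P^+=[1.0297 0.1756; 0.1756 0.1787]

x_post = [-3.1286, 0.0225]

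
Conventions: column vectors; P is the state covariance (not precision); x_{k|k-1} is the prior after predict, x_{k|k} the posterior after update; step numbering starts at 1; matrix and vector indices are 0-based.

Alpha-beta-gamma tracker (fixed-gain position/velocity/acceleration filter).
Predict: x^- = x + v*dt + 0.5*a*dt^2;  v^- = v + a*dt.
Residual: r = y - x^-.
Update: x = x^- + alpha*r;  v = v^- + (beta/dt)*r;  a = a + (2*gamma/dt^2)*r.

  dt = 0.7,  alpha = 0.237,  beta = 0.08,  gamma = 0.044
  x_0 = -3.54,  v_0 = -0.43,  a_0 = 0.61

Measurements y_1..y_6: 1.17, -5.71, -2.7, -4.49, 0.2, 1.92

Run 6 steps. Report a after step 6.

step 1: x_pred=-3.6916  r=4.8616  x^+=-2.5394  v^+=0.5526  a^+=1.4831
step 2: x_pred=-1.7892  r=-3.9208  x^+=-2.7184  v^+=1.1427  a^+=0.7789
step 3: x_pred=-1.7277  r=-0.9723  x^+=-1.9581  v^+=1.5768  a^+=0.6043
step 4: x_pred=-0.7063  r=-3.7837  x^+=-1.6030  v^+=1.5674  a^+=-0.0752
step 5: x_pred=-0.5243  r=0.7243  x^+=-0.3526  v^+=1.5976  a^+=0.0549
step 6: x_pred=0.7791  r=1.1409  x^+=1.0495  v^+=1.7664  a^+=0.2598

a_post = 0.2598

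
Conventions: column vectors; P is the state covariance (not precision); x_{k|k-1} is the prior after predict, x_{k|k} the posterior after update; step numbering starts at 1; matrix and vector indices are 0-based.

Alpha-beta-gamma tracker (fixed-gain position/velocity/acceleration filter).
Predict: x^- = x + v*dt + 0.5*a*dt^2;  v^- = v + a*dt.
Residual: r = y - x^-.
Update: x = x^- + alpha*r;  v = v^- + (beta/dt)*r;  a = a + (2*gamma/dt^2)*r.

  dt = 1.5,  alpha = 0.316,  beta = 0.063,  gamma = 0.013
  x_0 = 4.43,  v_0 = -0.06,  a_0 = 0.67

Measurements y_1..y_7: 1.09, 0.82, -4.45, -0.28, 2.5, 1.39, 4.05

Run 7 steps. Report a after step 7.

step 1: x_pred=5.0938  r=-4.0038  x^+=3.8286  v^+=0.7768  a^+=0.6237
step 2: x_pred=5.6955  r=-4.8755  x^+=4.1549  v^+=1.5077  a^+=0.5674
step 3: x_pred=7.0547  r=-11.5047  x^+=3.4192  v^+=1.8756  a^+=0.4345
step 4: x_pred=6.7213  r=-7.0013  x^+=4.5089  v^+=2.2332  a^+=0.3535
step 5: x_pred=8.2564  r=-5.7564  x^+=6.4374  v^+=2.5217  a^+=0.2870
step 6: x_pred=10.5429  r=-9.1529  x^+=7.6506  v^+=2.5679  a^+=0.1813
step 7: x_pred=11.7063  r=-7.6563  x^+=9.2869  v^+=2.5182  a^+=0.0928

a_post = 0.0928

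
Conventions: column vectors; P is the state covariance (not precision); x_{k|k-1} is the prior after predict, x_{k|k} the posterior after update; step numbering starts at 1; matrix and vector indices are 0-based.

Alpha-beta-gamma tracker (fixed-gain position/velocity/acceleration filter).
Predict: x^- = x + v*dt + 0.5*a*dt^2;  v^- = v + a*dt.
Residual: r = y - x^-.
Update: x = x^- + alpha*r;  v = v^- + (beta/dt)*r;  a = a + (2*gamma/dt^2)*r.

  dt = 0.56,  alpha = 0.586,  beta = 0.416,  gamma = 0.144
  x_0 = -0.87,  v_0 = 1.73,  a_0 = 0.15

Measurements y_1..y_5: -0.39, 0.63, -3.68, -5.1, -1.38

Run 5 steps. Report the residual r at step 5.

resid = 7.6094

step 1: x_pred=0.1223  r=-0.5123  x^+=-0.1779  v^+=1.4334  a^+=-0.3205
step 2: x_pred=0.5746  r=0.0554  x^+=0.6070  v^+=1.2951  a^+=-0.2696
step 3: x_pred=1.2900  r=-4.9700  x^+=-1.6224  v^+=-2.5479  a^+=-4.8339
step 4: x_pred=-3.8072  r=-1.2928  x^+=-4.5648  v^+=-6.2153  a^+=-6.0212
step 5: x_pred=-8.9894  r=7.6094  x^+=-4.5303  v^+=-3.9344  a^+=0.9671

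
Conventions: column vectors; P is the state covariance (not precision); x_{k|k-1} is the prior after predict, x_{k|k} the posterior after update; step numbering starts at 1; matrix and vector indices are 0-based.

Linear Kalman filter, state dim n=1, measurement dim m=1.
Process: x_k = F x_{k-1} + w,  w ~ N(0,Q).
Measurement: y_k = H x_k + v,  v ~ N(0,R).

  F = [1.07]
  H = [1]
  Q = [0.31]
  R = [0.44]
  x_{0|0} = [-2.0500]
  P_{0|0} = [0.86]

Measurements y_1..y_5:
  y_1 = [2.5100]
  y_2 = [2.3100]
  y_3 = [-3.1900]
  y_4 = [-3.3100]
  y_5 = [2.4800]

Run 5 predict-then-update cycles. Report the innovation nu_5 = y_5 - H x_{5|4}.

innov = [5.0067]

step 1: x^-=[-2.1935]  P^-=[1.2946]  S=[1.7346]  K=[0.7463]  nu=[4.7035]  x^+=[1.3169]  P^+=[0.3284]
step 2: x^-=[1.4091]  P^-=[0.6860]  S=[1.1260]  K=[0.6092]  nu=[0.9009]  x^+=[1.9580]  P^+=[0.2681]
step 3: x^-=[2.0950]  P^-=[0.6169]  S=[1.0569]  K=[0.5837]  nu=[-5.2850]  x^+=[-0.9898]  P^+=[0.2568]
step 4: x^-=[-1.0591]  P^-=[0.6040]  S=[1.0440]  K=[0.5786]  nu=[-2.2509]  x^+=[-2.3614]  P^+=[0.2546]
step 5: x^-=[-2.5267]  P^-=[0.6015]  S=[1.0415]  K=[0.5775]  nu=[5.0067]  x^+=[0.3648]  P^+=[0.2541]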